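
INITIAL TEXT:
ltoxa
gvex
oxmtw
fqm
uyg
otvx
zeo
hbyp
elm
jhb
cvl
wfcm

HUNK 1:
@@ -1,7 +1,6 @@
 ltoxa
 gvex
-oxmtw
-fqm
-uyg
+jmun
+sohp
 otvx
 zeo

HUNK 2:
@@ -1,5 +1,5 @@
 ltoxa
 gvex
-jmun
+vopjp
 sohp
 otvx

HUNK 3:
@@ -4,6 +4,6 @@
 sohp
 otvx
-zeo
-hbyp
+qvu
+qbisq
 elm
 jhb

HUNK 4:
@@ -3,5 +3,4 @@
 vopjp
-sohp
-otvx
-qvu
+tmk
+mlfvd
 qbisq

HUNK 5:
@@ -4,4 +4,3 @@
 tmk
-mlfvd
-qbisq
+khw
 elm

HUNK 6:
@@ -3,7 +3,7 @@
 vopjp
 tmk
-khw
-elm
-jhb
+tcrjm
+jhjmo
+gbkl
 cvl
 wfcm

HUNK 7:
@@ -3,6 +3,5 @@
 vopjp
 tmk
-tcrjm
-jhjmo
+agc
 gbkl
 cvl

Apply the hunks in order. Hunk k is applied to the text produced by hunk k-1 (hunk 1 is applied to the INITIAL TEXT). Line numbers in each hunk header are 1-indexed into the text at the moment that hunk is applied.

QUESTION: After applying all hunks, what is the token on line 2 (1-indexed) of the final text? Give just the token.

Answer: gvex

Derivation:
Hunk 1: at line 1 remove [oxmtw,fqm,uyg] add [jmun,sohp] -> 11 lines: ltoxa gvex jmun sohp otvx zeo hbyp elm jhb cvl wfcm
Hunk 2: at line 1 remove [jmun] add [vopjp] -> 11 lines: ltoxa gvex vopjp sohp otvx zeo hbyp elm jhb cvl wfcm
Hunk 3: at line 4 remove [zeo,hbyp] add [qvu,qbisq] -> 11 lines: ltoxa gvex vopjp sohp otvx qvu qbisq elm jhb cvl wfcm
Hunk 4: at line 3 remove [sohp,otvx,qvu] add [tmk,mlfvd] -> 10 lines: ltoxa gvex vopjp tmk mlfvd qbisq elm jhb cvl wfcm
Hunk 5: at line 4 remove [mlfvd,qbisq] add [khw] -> 9 lines: ltoxa gvex vopjp tmk khw elm jhb cvl wfcm
Hunk 6: at line 3 remove [khw,elm,jhb] add [tcrjm,jhjmo,gbkl] -> 9 lines: ltoxa gvex vopjp tmk tcrjm jhjmo gbkl cvl wfcm
Hunk 7: at line 3 remove [tcrjm,jhjmo] add [agc] -> 8 lines: ltoxa gvex vopjp tmk agc gbkl cvl wfcm
Final line 2: gvex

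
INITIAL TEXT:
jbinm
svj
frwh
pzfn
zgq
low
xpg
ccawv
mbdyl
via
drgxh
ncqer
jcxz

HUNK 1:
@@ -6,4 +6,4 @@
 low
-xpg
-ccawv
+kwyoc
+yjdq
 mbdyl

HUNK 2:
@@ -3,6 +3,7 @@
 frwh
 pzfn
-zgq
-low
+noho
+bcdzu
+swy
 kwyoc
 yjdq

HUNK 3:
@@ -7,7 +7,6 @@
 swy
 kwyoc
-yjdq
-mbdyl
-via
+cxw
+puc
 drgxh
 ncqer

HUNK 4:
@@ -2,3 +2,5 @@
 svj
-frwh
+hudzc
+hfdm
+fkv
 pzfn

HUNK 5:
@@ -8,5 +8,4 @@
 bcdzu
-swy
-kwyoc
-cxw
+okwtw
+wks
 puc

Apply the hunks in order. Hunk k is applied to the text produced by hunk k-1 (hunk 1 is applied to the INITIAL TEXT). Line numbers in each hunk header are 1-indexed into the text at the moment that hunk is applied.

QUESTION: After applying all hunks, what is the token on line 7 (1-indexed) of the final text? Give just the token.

Answer: noho

Derivation:
Hunk 1: at line 6 remove [xpg,ccawv] add [kwyoc,yjdq] -> 13 lines: jbinm svj frwh pzfn zgq low kwyoc yjdq mbdyl via drgxh ncqer jcxz
Hunk 2: at line 3 remove [zgq,low] add [noho,bcdzu,swy] -> 14 lines: jbinm svj frwh pzfn noho bcdzu swy kwyoc yjdq mbdyl via drgxh ncqer jcxz
Hunk 3: at line 7 remove [yjdq,mbdyl,via] add [cxw,puc] -> 13 lines: jbinm svj frwh pzfn noho bcdzu swy kwyoc cxw puc drgxh ncqer jcxz
Hunk 4: at line 2 remove [frwh] add [hudzc,hfdm,fkv] -> 15 lines: jbinm svj hudzc hfdm fkv pzfn noho bcdzu swy kwyoc cxw puc drgxh ncqer jcxz
Hunk 5: at line 8 remove [swy,kwyoc,cxw] add [okwtw,wks] -> 14 lines: jbinm svj hudzc hfdm fkv pzfn noho bcdzu okwtw wks puc drgxh ncqer jcxz
Final line 7: noho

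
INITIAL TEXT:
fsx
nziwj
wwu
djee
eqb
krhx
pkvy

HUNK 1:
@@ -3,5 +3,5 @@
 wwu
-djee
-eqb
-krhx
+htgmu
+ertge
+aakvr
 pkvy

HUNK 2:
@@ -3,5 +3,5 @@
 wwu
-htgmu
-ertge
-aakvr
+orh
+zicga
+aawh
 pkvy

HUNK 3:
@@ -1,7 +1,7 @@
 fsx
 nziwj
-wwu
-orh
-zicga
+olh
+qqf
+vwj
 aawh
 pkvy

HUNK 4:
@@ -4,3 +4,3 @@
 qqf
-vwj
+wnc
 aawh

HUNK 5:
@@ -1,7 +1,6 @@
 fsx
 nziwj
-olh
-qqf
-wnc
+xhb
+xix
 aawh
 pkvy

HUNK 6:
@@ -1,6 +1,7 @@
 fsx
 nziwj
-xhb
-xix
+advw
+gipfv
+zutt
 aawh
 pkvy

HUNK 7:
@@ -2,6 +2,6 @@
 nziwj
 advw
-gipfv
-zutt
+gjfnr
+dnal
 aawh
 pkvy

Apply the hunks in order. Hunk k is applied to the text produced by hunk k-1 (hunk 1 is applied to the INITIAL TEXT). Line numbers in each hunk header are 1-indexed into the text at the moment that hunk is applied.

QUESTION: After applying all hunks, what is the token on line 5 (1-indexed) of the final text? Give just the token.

Hunk 1: at line 3 remove [djee,eqb,krhx] add [htgmu,ertge,aakvr] -> 7 lines: fsx nziwj wwu htgmu ertge aakvr pkvy
Hunk 2: at line 3 remove [htgmu,ertge,aakvr] add [orh,zicga,aawh] -> 7 lines: fsx nziwj wwu orh zicga aawh pkvy
Hunk 3: at line 1 remove [wwu,orh,zicga] add [olh,qqf,vwj] -> 7 lines: fsx nziwj olh qqf vwj aawh pkvy
Hunk 4: at line 4 remove [vwj] add [wnc] -> 7 lines: fsx nziwj olh qqf wnc aawh pkvy
Hunk 5: at line 1 remove [olh,qqf,wnc] add [xhb,xix] -> 6 lines: fsx nziwj xhb xix aawh pkvy
Hunk 6: at line 1 remove [xhb,xix] add [advw,gipfv,zutt] -> 7 lines: fsx nziwj advw gipfv zutt aawh pkvy
Hunk 7: at line 2 remove [gipfv,zutt] add [gjfnr,dnal] -> 7 lines: fsx nziwj advw gjfnr dnal aawh pkvy
Final line 5: dnal

Answer: dnal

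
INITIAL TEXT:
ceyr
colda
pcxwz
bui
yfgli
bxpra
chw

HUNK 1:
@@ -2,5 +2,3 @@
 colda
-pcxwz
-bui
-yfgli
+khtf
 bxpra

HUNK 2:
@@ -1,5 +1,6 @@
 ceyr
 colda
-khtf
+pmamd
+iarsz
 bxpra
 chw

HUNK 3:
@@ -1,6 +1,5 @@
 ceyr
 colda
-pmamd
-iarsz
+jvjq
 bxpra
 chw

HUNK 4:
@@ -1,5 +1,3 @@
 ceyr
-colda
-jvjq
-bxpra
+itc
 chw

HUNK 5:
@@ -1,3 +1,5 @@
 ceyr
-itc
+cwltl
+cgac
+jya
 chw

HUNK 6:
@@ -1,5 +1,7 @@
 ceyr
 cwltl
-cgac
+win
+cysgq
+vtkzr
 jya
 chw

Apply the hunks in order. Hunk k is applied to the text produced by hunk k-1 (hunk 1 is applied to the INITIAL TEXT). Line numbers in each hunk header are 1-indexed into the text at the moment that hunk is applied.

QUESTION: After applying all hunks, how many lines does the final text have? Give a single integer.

Hunk 1: at line 2 remove [pcxwz,bui,yfgli] add [khtf] -> 5 lines: ceyr colda khtf bxpra chw
Hunk 2: at line 1 remove [khtf] add [pmamd,iarsz] -> 6 lines: ceyr colda pmamd iarsz bxpra chw
Hunk 3: at line 1 remove [pmamd,iarsz] add [jvjq] -> 5 lines: ceyr colda jvjq bxpra chw
Hunk 4: at line 1 remove [colda,jvjq,bxpra] add [itc] -> 3 lines: ceyr itc chw
Hunk 5: at line 1 remove [itc] add [cwltl,cgac,jya] -> 5 lines: ceyr cwltl cgac jya chw
Hunk 6: at line 1 remove [cgac] add [win,cysgq,vtkzr] -> 7 lines: ceyr cwltl win cysgq vtkzr jya chw
Final line count: 7

Answer: 7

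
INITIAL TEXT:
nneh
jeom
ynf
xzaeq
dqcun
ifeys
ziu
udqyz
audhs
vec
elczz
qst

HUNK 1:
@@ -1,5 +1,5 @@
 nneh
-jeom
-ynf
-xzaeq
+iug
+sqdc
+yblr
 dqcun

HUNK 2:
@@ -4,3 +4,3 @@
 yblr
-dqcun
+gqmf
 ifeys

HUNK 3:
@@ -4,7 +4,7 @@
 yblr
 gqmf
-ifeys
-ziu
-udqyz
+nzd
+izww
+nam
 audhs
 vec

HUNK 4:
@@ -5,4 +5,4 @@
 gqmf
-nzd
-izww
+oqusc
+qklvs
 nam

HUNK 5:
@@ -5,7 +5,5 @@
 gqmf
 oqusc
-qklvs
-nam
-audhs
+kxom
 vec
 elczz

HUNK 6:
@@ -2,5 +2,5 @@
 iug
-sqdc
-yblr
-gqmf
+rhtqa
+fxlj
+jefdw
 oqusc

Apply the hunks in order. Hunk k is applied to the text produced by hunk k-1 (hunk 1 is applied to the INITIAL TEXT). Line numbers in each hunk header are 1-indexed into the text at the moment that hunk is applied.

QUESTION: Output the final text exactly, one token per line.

Hunk 1: at line 1 remove [jeom,ynf,xzaeq] add [iug,sqdc,yblr] -> 12 lines: nneh iug sqdc yblr dqcun ifeys ziu udqyz audhs vec elczz qst
Hunk 2: at line 4 remove [dqcun] add [gqmf] -> 12 lines: nneh iug sqdc yblr gqmf ifeys ziu udqyz audhs vec elczz qst
Hunk 3: at line 4 remove [ifeys,ziu,udqyz] add [nzd,izww,nam] -> 12 lines: nneh iug sqdc yblr gqmf nzd izww nam audhs vec elczz qst
Hunk 4: at line 5 remove [nzd,izww] add [oqusc,qklvs] -> 12 lines: nneh iug sqdc yblr gqmf oqusc qklvs nam audhs vec elczz qst
Hunk 5: at line 5 remove [qklvs,nam,audhs] add [kxom] -> 10 lines: nneh iug sqdc yblr gqmf oqusc kxom vec elczz qst
Hunk 6: at line 2 remove [sqdc,yblr,gqmf] add [rhtqa,fxlj,jefdw] -> 10 lines: nneh iug rhtqa fxlj jefdw oqusc kxom vec elczz qst

Answer: nneh
iug
rhtqa
fxlj
jefdw
oqusc
kxom
vec
elczz
qst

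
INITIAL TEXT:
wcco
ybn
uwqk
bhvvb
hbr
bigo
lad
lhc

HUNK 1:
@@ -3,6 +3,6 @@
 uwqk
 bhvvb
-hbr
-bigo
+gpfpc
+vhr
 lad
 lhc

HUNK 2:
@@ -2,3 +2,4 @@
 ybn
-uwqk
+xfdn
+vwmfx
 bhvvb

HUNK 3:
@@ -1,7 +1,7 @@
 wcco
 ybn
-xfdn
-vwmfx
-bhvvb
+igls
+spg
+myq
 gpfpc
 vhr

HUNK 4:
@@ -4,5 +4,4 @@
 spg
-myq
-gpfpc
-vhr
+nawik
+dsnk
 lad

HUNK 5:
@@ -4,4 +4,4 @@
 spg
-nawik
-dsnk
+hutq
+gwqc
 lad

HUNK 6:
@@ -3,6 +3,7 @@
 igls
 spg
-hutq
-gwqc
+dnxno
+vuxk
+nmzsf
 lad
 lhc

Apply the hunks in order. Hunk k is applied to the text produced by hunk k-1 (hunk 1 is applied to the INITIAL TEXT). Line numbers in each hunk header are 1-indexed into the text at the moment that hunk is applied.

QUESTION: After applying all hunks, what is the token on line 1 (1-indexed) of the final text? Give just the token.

Answer: wcco

Derivation:
Hunk 1: at line 3 remove [hbr,bigo] add [gpfpc,vhr] -> 8 lines: wcco ybn uwqk bhvvb gpfpc vhr lad lhc
Hunk 2: at line 2 remove [uwqk] add [xfdn,vwmfx] -> 9 lines: wcco ybn xfdn vwmfx bhvvb gpfpc vhr lad lhc
Hunk 3: at line 1 remove [xfdn,vwmfx,bhvvb] add [igls,spg,myq] -> 9 lines: wcco ybn igls spg myq gpfpc vhr lad lhc
Hunk 4: at line 4 remove [myq,gpfpc,vhr] add [nawik,dsnk] -> 8 lines: wcco ybn igls spg nawik dsnk lad lhc
Hunk 5: at line 4 remove [nawik,dsnk] add [hutq,gwqc] -> 8 lines: wcco ybn igls spg hutq gwqc lad lhc
Hunk 6: at line 3 remove [hutq,gwqc] add [dnxno,vuxk,nmzsf] -> 9 lines: wcco ybn igls spg dnxno vuxk nmzsf lad lhc
Final line 1: wcco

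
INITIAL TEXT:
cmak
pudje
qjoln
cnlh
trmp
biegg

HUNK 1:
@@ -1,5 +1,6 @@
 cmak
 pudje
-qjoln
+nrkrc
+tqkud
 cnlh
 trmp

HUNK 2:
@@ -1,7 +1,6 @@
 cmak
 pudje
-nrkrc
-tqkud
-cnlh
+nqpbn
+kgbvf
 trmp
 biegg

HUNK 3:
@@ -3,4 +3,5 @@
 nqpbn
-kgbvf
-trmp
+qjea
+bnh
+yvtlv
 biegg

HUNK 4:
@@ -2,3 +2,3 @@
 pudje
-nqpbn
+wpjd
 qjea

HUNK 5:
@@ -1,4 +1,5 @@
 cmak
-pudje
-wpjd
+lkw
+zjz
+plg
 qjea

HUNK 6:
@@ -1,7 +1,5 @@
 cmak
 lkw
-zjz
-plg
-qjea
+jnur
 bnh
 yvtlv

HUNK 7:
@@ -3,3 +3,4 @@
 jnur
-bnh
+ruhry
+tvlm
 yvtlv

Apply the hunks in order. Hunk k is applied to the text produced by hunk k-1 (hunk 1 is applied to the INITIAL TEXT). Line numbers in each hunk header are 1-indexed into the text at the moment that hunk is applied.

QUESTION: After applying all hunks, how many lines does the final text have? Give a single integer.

Answer: 7

Derivation:
Hunk 1: at line 1 remove [qjoln] add [nrkrc,tqkud] -> 7 lines: cmak pudje nrkrc tqkud cnlh trmp biegg
Hunk 2: at line 1 remove [nrkrc,tqkud,cnlh] add [nqpbn,kgbvf] -> 6 lines: cmak pudje nqpbn kgbvf trmp biegg
Hunk 3: at line 3 remove [kgbvf,trmp] add [qjea,bnh,yvtlv] -> 7 lines: cmak pudje nqpbn qjea bnh yvtlv biegg
Hunk 4: at line 2 remove [nqpbn] add [wpjd] -> 7 lines: cmak pudje wpjd qjea bnh yvtlv biegg
Hunk 5: at line 1 remove [pudje,wpjd] add [lkw,zjz,plg] -> 8 lines: cmak lkw zjz plg qjea bnh yvtlv biegg
Hunk 6: at line 1 remove [zjz,plg,qjea] add [jnur] -> 6 lines: cmak lkw jnur bnh yvtlv biegg
Hunk 7: at line 3 remove [bnh] add [ruhry,tvlm] -> 7 lines: cmak lkw jnur ruhry tvlm yvtlv biegg
Final line count: 7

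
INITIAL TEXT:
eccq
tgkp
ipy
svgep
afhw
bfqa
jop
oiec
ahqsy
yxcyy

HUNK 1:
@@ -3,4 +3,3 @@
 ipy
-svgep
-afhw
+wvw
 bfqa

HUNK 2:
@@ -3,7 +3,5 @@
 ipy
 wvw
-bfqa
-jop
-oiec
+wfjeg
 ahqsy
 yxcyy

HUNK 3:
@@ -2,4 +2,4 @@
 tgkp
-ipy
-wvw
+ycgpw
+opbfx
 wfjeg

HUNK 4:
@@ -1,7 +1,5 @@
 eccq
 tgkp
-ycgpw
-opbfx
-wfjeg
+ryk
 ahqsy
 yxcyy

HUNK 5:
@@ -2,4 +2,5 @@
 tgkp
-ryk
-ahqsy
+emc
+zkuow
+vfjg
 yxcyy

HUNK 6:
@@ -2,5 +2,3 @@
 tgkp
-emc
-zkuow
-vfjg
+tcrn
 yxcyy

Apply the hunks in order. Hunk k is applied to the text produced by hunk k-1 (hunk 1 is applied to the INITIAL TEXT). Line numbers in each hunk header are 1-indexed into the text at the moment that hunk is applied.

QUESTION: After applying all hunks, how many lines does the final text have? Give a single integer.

Answer: 4

Derivation:
Hunk 1: at line 3 remove [svgep,afhw] add [wvw] -> 9 lines: eccq tgkp ipy wvw bfqa jop oiec ahqsy yxcyy
Hunk 2: at line 3 remove [bfqa,jop,oiec] add [wfjeg] -> 7 lines: eccq tgkp ipy wvw wfjeg ahqsy yxcyy
Hunk 3: at line 2 remove [ipy,wvw] add [ycgpw,opbfx] -> 7 lines: eccq tgkp ycgpw opbfx wfjeg ahqsy yxcyy
Hunk 4: at line 1 remove [ycgpw,opbfx,wfjeg] add [ryk] -> 5 lines: eccq tgkp ryk ahqsy yxcyy
Hunk 5: at line 2 remove [ryk,ahqsy] add [emc,zkuow,vfjg] -> 6 lines: eccq tgkp emc zkuow vfjg yxcyy
Hunk 6: at line 2 remove [emc,zkuow,vfjg] add [tcrn] -> 4 lines: eccq tgkp tcrn yxcyy
Final line count: 4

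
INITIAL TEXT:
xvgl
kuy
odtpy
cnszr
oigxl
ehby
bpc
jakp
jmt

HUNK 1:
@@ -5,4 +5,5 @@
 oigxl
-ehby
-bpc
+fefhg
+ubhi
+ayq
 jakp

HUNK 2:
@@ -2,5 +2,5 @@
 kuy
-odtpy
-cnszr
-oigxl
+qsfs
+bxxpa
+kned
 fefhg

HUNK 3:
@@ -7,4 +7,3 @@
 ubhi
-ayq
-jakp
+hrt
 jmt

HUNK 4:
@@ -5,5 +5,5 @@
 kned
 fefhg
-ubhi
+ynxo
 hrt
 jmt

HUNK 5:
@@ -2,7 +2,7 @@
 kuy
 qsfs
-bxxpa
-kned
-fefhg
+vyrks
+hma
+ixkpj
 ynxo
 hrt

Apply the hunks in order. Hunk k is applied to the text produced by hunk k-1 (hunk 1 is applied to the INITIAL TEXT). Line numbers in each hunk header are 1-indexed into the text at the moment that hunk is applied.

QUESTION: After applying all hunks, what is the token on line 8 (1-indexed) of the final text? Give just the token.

Hunk 1: at line 5 remove [ehby,bpc] add [fefhg,ubhi,ayq] -> 10 lines: xvgl kuy odtpy cnszr oigxl fefhg ubhi ayq jakp jmt
Hunk 2: at line 2 remove [odtpy,cnszr,oigxl] add [qsfs,bxxpa,kned] -> 10 lines: xvgl kuy qsfs bxxpa kned fefhg ubhi ayq jakp jmt
Hunk 3: at line 7 remove [ayq,jakp] add [hrt] -> 9 lines: xvgl kuy qsfs bxxpa kned fefhg ubhi hrt jmt
Hunk 4: at line 5 remove [ubhi] add [ynxo] -> 9 lines: xvgl kuy qsfs bxxpa kned fefhg ynxo hrt jmt
Hunk 5: at line 2 remove [bxxpa,kned,fefhg] add [vyrks,hma,ixkpj] -> 9 lines: xvgl kuy qsfs vyrks hma ixkpj ynxo hrt jmt
Final line 8: hrt

Answer: hrt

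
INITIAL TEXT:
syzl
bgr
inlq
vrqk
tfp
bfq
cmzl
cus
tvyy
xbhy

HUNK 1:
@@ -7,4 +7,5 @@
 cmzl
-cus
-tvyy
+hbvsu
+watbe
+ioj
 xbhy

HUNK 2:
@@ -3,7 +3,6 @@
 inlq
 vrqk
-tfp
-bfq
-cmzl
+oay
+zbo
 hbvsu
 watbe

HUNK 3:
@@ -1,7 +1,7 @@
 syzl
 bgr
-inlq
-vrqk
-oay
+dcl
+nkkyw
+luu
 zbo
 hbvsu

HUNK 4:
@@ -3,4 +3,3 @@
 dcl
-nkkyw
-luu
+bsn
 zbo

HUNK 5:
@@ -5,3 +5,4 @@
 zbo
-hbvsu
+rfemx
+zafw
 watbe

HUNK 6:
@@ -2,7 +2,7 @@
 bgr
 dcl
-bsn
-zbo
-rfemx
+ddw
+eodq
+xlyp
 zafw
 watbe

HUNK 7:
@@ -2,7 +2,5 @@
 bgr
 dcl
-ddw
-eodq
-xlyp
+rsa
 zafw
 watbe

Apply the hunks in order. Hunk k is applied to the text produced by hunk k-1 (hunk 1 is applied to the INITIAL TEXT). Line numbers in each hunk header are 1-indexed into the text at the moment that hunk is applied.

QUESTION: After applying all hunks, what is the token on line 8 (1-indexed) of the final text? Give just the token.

Answer: xbhy

Derivation:
Hunk 1: at line 7 remove [cus,tvyy] add [hbvsu,watbe,ioj] -> 11 lines: syzl bgr inlq vrqk tfp bfq cmzl hbvsu watbe ioj xbhy
Hunk 2: at line 3 remove [tfp,bfq,cmzl] add [oay,zbo] -> 10 lines: syzl bgr inlq vrqk oay zbo hbvsu watbe ioj xbhy
Hunk 3: at line 1 remove [inlq,vrqk,oay] add [dcl,nkkyw,luu] -> 10 lines: syzl bgr dcl nkkyw luu zbo hbvsu watbe ioj xbhy
Hunk 4: at line 3 remove [nkkyw,luu] add [bsn] -> 9 lines: syzl bgr dcl bsn zbo hbvsu watbe ioj xbhy
Hunk 5: at line 5 remove [hbvsu] add [rfemx,zafw] -> 10 lines: syzl bgr dcl bsn zbo rfemx zafw watbe ioj xbhy
Hunk 6: at line 2 remove [bsn,zbo,rfemx] add [ddw,eodq,xlyp] -> 10 lines: syzl bgr dcl ddw eodq xlyp zafw watbe ioj xbhy
Hunk 7: at line 2 remove [ddw,eodq,xlyp] add [rsa] -> 8 lines: syzl bgr dcl rsa zafw watbe ioj xbhy
Final line 8: xbhy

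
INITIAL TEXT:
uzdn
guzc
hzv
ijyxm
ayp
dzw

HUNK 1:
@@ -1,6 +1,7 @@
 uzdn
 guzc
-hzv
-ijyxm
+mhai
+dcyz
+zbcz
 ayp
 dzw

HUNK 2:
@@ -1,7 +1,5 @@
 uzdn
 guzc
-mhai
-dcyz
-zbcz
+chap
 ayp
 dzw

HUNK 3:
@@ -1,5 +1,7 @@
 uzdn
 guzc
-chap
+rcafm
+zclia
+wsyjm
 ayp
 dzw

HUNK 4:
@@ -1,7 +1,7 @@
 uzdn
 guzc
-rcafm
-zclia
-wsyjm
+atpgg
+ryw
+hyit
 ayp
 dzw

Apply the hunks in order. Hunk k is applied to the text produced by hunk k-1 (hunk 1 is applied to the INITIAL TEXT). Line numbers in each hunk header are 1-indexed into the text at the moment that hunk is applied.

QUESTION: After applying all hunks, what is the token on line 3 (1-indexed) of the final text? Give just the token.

Hunk 1: at line 1 remove [hzv,ijyxm] add [mhai,dcyz,zbcz] -> 7 lines: uzdn guzc mhai dcyz zbcz ayp dzw
Hunk 2: at line 1 remove [mhai,dcyz,zbcz] add [chap] -> 5 lines: uzdn guzc chap ayp dzw
Hunk 3: at line 1 remove [chap] add [rcafm,zclia,wsyjm] -> 7 lines: uzdn guzc rcafm zclia wsyjm ayp dzw
Hunk 4: at line 1 remove [rcafm,zclia,wsyjm] add [atpgg,ryw,hyit] -> 7 lines: uzdn guzc atpgg ryw hyit ayp dzw
Final line 3: atpgg

Answer: atpgg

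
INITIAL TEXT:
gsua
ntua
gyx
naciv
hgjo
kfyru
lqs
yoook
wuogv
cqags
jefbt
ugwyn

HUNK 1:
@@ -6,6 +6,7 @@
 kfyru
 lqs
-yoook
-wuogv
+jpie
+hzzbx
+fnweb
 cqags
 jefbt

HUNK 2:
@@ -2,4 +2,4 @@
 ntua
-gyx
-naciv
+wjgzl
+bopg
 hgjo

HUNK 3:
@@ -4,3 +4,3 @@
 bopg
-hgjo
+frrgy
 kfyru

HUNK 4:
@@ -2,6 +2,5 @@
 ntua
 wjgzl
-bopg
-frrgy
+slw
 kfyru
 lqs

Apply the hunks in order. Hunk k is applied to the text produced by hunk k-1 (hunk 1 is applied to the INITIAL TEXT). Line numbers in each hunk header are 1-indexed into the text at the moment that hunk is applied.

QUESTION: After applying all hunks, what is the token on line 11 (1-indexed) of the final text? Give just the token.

Hunk 1: at line 6 remove [yoook,wuogv] add [jpie,hzzbx,fnweb] -> 13 lines: gsua ntua gyx naciv hgjo kfyru lqs jpie hzzbx fnweb cqags jefbt ugwyn
Hunk 2: at line 2 remove [gyx,naciv] add [wjgzl,bopg] -> 13 lines: gsua ntua wjgzl bopg hgjo kfyru lqs jpie hzzbx fnweb cqags jefbt ugwyn
Hunk 3: at line 4 remove [hgjo] add [frrgy] -> 13 lines: gsua ntua wjgzl bopg frrgy kfyru lqs jpie hzzbx fnweb cqags jefbt ugwyn
Hunk 4: at line 2 remove [bopg,frrgy] add [slw] -> 12 lines: gsua ntua wjgzl slw kfyru lqs jpie hzzbx fnweb cqags jefbt ugwyn
Final line 11: jefbt

Answer: jefbt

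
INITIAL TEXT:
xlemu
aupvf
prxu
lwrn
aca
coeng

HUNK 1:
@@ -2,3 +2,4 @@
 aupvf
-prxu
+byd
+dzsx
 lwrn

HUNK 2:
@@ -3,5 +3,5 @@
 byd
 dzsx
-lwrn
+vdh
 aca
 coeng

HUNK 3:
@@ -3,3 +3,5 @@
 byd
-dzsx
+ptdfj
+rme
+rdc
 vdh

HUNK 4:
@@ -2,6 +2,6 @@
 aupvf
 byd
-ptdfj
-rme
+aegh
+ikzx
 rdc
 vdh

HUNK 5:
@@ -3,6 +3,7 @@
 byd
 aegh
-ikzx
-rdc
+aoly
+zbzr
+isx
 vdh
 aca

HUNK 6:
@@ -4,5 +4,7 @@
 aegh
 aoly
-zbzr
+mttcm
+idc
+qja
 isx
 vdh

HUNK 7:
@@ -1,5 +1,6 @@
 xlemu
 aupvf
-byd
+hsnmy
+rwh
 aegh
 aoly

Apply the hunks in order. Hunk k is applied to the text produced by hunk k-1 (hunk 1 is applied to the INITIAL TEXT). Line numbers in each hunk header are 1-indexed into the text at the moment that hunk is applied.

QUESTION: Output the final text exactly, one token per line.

Answer: xlemu
aupvf
hsnmy
rwh
aegh
aoly
mttcm
idc
qja
isx
vdh
aca
coeng

Derivation:
Hunk 1: at line 2 remove [prxu] add [byd,dzsx] -> 7 lines: xlemu aupvf byd dzsx lwrn aca coeng
Hunk 2: at line 3 remove [lwrn] add [vdh] -> 7 lines: xlemu aupvf byd dzsx vdh aca coeng
Hunk 3: at line 3 remove [dzsx] add [ptdfj,rme,rdc] -> 9 lines: xlemu aupvf byd ptdfj rme rdc vdh aca coeng
Hunk 4: at line 2 remove [ptdfj,rme] add [aegh,ikzx] -> 9 lines: xlemu aupvf byd aegh ikzx rdc vdh aca coeng
Hunk 5: at line 3 remove [ikzx,rdc] add [aoly,zbzr,isx] -> 10 lines: xlemu aupvf byd aegh aoly zbzr isx vdh aca coeng
Hunk 6: at line 4 remove [zbzr] add [mttcm,idc,qja] -> 12 lines: xlemu aupvf byd aegh aoly mttcm idc qja isx vdh aca coeng
Hunk 7: at line 1 remove [byd] add [hsnmy,rwh] -> 13 lines: xlemu aupvf hsnmy rwh aegh aoly mttcm idc qja isx vdh aca coeng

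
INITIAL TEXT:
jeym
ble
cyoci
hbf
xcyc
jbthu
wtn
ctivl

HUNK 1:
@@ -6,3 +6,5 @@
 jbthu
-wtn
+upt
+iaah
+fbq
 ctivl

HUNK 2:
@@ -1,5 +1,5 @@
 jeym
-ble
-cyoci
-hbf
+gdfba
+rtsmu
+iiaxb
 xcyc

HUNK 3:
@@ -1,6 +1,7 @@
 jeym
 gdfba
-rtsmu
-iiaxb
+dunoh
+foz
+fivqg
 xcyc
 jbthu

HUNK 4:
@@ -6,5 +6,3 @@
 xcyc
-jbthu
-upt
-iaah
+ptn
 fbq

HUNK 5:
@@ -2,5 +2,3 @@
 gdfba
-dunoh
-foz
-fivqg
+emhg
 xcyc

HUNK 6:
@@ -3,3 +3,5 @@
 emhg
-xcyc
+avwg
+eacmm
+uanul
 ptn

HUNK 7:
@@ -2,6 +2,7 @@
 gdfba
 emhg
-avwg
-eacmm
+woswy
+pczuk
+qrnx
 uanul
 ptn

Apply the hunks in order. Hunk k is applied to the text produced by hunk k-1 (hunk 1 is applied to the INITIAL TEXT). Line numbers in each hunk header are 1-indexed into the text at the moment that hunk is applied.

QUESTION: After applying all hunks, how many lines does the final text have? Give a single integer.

Answer: 10

Derivation:
Hunk 1: at line 6 remove [wtn] add [upt,iaah,fbq] -> 10 lines: jeym ble cyoci hbf xcyc jbthu upt iaah fbq ctivl
Hunk 2: at line 1 remove [ble,cyoci,hbf] add [gdfba,rtsmu,iiaxb] -> 10 lines: jeym gdfba rtsmu iiaxb xcyc jbthu upt iaah fbq ctivl
Hunk 3: at line 1 remove [rtsmu,iiaxb] add [dunoh,foz,fivqg] -> 11 lines: jeym gdfba dunoh foz fivqg xcyc jbthu upt iaah fbq ctivl
Hunk 4: at line 6 remove [jbthu,upt,iaah] add [ptn] -> 9 lines: jeym gdfba dunoh foz fivqg xcyc ptn fbq ctivl
Hunk 5: at line 2 remove [dunoh,foz,fivqg] add [emhg] -> 7 lines: jeym gdfba emhg xcyc ptn fbq ctivl
Hunk 6: at line 3 remove [xcyc] add [avwg,eacmm,uanul] -> 9 lines: jeym gdfba emhg avwg eacmm uanul ptn fbq ctivl
Hunk 7: at line 2 remove [avwg,eacmm] add [woswy,pczuk,qrnx] -> 10 lines: jeym gdfba emhg woswy pczuk qrnx uanul ptn fbq ctivl
Final line count: 10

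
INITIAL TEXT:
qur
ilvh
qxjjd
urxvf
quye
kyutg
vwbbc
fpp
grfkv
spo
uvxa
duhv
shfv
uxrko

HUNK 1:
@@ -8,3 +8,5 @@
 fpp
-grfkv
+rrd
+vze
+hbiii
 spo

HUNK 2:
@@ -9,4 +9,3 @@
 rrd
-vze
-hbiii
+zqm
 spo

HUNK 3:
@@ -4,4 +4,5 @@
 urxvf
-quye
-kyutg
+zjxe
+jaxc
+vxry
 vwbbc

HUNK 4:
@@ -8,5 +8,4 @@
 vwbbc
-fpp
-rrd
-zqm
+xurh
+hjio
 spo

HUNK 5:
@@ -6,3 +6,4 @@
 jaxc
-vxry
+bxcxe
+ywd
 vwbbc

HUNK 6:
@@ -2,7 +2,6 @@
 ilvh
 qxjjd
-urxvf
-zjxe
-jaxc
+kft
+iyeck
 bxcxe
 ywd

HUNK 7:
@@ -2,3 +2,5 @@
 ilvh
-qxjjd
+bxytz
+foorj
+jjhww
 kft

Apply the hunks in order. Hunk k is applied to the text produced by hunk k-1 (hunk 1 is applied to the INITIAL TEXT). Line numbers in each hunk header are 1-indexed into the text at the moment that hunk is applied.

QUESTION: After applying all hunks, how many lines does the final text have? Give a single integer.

Answer: 17

Derivation:
Hunk 1: at line 8 remove [grfkv] add [rrd,vze,hbiii] -> 16 lines: qur ilvh qxjjd urxvf quye kyutg vwbbc fpp rrd vze hbiii spo uvxa duhv shfv uxrko
Hunk 2: at line 9 remove [vze,hbiii] add [zqm] -> 15 lines: qur ilvh qxjjd urxvf quye kyutg vwbbc fpp rrd zqm spo uvxa duhv shfv uxrko
Hunk 3: at line 4 remove [quye,kyutg] add [zjxe,jaxc,vxry] -> 16 lines: qur ilvh qxjjd urxvf zjxe jaxc vxry vwbbc fpp rrd zqm spo uvxa duhv shfv uxrko
Hunk 4: at line 8 remove [fpp,rrd,zqm] add [xurh,hjio] -> 15 lines: qur ilvh qxjjd urxvf zjxe jaxc vxry vwbbc xurh hjio spo uvxa duhv shfv uxrko
Hunk 5: at line 6 remove [vxry] add [bxcxe,ywd] -> 16 lines: qur ilvh qxjjd urxvf zjxe jaxc bxcxe ywd vwbbc xurh hjio spo uvxa duhv shfv uxrko
Hunk 6: at line 2 remove [urxvf,zjxe,jaxc] add [kft,iyeck] -> 15 lines: qur ilvh qxjjd kft iyeck bxcxe ywd vwbbc xurh hjio spo uvxa duhv shfv uxrko
Hunk 7: at line 2 remove [qxjjd] add [bxytz,foorj,jjhww] -> 17 lines: qur ilvh bxytz foorj jjhww kft iyeck bxcxe ywd vwbbc xurh hjio spo uvxa duhv shfv uxrko
Final line count: 17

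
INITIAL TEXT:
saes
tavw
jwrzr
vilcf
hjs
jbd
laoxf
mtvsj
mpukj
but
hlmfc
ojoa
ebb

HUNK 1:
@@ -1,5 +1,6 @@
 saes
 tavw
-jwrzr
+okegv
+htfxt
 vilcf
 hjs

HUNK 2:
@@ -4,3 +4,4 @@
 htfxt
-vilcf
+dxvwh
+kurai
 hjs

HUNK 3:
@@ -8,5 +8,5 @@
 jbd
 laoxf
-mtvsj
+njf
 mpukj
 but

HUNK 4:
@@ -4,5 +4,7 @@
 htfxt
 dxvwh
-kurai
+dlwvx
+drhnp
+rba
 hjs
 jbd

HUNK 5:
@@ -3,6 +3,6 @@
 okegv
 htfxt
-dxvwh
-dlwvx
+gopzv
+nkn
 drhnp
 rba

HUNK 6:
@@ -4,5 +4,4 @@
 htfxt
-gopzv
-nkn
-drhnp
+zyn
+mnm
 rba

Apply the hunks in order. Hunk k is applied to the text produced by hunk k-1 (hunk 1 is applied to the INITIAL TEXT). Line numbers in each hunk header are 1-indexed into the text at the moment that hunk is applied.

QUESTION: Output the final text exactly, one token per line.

Answer: saes
tavw
okegv
htfxt
zyn
mnm
rba
hjs
jbd
laoxf
njf
mpukj
but
hlmfc
ojoa
ebb

Derivation:
Hunk 1: at line 1 remove [jwrzr] add [okegv,htfxt] -> 14 lines: saes tavw okegv htfxt vilcf hjs jbd laoxf mtvsj mpukj but hlmfc ojoa ebb
Hunk 2: at line 4 remove [vilcf] add [dxvwh,kurai] -> 15 lines: saes tavw okegv htfxt dxvwh kurai hjs jbd laoxf mtvsj mpukj but hlmfc ojoa ebb
Hunk 3: at line 8 remove [mtvsj] add [njf] -> 15 lines: saes tavw okegv htfxt dxvwh kurai hjs jbd laoxf njf mpukj but hlmfc ojoa ebb
Hunk 4: at line 4 remove [kurai] add [dlwvx,drhnp,rba] -> 17 lines: saes tavw okegv htfxt dxvwh dlwvx drhnp rba hjs jbd laoxf njf mpukj but hlmfc ojoa ebb
Hunk 5: at line 3 remove [dxvwh,dlwvx] add [gopzv,nkn] -> 17 lines: saes tavw okegv htfxt gopzv nkn drhnp rba hjs jbd laoxf njf mpukj but hlmfc ojoa ebb
Hunk 6: at line 4 remove [gopzv,nkn,drhnp] add [zyn,mnm] -> 16 lines: saes tavw okegv htfxt zyn mnm rba hjs jbd laoxf njf mpukj but hlmfc ojoa ebb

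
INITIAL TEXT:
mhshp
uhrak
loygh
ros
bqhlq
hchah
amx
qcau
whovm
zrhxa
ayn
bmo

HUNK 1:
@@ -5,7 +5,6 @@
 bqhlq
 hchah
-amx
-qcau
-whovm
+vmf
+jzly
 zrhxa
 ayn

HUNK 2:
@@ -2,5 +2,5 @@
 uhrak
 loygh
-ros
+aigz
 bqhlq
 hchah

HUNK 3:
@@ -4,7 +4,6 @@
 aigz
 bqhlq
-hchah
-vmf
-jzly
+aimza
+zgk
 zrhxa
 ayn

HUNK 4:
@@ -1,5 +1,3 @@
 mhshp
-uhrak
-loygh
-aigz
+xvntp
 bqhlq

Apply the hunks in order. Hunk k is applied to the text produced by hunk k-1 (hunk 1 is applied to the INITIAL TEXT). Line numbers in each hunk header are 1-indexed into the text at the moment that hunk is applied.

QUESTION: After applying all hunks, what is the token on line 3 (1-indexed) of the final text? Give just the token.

Answer: bqhlq

Derivation:
Hunk 1: at line 5 remove [amx,qcau,whovm] add [vmf,jzly] -> 11 lines: mhshp uhrak loygh ros bqhlq hchah vmf jzly zrhxa ayn bmo
Hunk 2: at line 2 remove [ros] add [aigz] -> 11 lines: mhshp uhrak loygh aigz bqhlq hchah vmf jzly zrhxa ayn bmo
Hunk 3: at line 4 remove [hchah,vmf,jzly] add [aimza,zgk] -> 10 lines: mhshp uhrak loygh aigz bqhlq aimza zgk zrhxa ayn bmo
Hunk 4: at line 1 remove [uhrak,loygh,aigz] add [xvntp] -> 8 lines: mhshp xvntp bqhlq aimza zgk zrhxa ayn bmo
Final line 3: bqhlq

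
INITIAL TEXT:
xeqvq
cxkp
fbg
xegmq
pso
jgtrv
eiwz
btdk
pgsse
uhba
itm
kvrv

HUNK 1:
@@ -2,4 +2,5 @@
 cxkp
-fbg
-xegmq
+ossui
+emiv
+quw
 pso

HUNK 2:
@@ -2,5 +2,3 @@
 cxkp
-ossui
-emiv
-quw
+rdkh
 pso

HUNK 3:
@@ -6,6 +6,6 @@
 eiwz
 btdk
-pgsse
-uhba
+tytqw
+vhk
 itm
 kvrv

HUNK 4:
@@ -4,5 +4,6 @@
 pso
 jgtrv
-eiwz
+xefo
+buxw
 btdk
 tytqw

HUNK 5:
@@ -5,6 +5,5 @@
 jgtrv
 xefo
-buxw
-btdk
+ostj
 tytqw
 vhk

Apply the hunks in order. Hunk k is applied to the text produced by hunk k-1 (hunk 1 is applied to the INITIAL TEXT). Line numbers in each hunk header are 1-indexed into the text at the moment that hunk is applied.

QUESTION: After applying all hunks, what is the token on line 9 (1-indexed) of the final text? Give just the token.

Answer: vhk

Derivation:
Hunk 1: at line 2 remove [fbg,xegmq] add [ossui,emiv,quw] -> 13 lines: xeqvq cxkp ossui emiv quw pso jgtrv eiwz btdk pgsse uhba itm kvrv
Hunk 2: at line 2 remove [ossui,emiv,quw] add [rdkh] -> 11 lines: xeqvq cxkp rdkh pso jgtrv eiwz btdk pgsse uhba itm kvrv
Hunk 3: at line 6 remove [pgsse,uhba] add [tytqw,vhk] -> 11 lines: xeqvq cxkp rdkh pso jgtrv eiwz btdk tytqw vhk itm kvrv
Hunk 4: at line 4 remove [eiwz] add [xefo,buxw] -> 12 lines: xeqvq cxkp rdkh pso jgtrv xefo buxw btdk tytqw vhk itm kvrv
Hunk 5: at line 5 remove [buxw,btdk] add [ostj] -> 11 lines: xeqvq cxkp rdkh pso jgtrv xefo ostj tytqw vhk itm kvrv
Final line 9: vhk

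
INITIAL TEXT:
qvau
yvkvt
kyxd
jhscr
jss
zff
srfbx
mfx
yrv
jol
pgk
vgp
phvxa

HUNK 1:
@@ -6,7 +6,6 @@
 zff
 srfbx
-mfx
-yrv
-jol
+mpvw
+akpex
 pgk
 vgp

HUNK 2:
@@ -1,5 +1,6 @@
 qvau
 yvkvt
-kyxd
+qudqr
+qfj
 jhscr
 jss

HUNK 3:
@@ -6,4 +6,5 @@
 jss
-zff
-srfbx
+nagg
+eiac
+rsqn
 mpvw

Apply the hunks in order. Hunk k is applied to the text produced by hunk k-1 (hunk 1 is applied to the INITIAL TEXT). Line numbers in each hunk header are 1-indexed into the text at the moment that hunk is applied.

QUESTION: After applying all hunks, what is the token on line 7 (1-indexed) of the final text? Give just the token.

Hunk 1: at line 6 remove [mfx,yrv,jol] add [mpvw,akpex] -> 12 lines: qvau yvkvt kyxd jhscr jss zff srfbx mpvw akpex pgk vgp phvxa
Hunk 2: at line 1 remove [kyxd] add [qudqr,qfj] -> 13 lines: qvau yvkvt qudqr qfj jhscr jss zff srfbx mpvw akpex pgk vgp phvxa
Hunk 3: at line 6 remove [zff,srfbx] add [nagg,eiac,rsqn] -> 14 lines: qvau yvkvt qudqr qfj jhscr jss nagg eiac rsqn mpvw akpex pgk vgp phvxa
Final line 7: nagg

Answer: nagg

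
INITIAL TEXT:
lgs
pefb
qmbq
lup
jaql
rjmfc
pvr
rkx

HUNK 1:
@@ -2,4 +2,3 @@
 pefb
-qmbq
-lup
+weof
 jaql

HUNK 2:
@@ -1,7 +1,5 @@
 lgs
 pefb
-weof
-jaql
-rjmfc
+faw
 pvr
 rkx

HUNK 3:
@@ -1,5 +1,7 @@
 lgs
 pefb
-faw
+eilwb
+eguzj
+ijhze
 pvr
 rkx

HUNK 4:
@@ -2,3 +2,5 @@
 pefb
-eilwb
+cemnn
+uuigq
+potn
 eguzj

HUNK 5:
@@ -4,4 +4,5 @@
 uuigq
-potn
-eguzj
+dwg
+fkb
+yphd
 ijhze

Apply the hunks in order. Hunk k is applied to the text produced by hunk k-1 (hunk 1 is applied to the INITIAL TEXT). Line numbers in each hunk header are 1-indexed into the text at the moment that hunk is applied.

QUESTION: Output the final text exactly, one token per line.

Hunk 1: at line 2 remove [qmbq,lup] add [weof] -> 7 lines: lgs pefb weof jaql rjmfc pvr rkx
Hunk 2: at line 1 remove [weof,jaql,rjmfc] add [faw] -> 5 lines: lgs pefb faw pvr rkx
Hunk 3: at line 1 remove [faw] add [eilwb,eguzj,ijhze] -> 7 lines: lgs pefb eilwb eguzj ijhze pvr rkx
Hunk 4: at line 2 remove [eilwb] add [cemnn,uuigq,potn] -> 9 lines: lgs pefb cemnn uuigq potn eguzj ijhze pvr rkx
Hunk 5: at line 4 remove [potn,eguzj] add [dwg,fkb,yphd] -> 10 lines: lgs pefb cemnn uuigq dwg fkb yphd ijhze pvr rkx

Answer: lgs
pefb
cemnn
uuigq
dwg
fkb
yphd
ijhze
pvr
rkx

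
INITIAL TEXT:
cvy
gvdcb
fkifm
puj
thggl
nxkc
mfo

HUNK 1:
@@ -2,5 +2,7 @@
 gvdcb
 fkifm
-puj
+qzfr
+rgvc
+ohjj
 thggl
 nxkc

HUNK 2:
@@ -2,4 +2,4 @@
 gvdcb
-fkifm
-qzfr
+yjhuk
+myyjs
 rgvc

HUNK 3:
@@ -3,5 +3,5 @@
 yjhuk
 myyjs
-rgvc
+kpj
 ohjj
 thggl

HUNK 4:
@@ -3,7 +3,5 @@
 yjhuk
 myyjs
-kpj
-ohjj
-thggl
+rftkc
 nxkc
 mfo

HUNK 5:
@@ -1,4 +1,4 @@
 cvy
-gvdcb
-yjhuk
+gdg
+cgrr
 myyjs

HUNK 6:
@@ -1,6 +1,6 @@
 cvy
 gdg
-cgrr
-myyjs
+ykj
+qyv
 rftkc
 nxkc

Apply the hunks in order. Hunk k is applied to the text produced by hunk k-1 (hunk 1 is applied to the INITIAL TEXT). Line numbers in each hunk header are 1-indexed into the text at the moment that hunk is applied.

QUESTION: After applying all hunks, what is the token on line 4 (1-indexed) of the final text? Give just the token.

Hunk 1: at line 2 remove [puj] add [qzfr,rgvc,ohjj] -> 9 lines: cvy gvdcb fkifm qzfr rgvc ohjj thggl nxkc mfo
Hunk 2: at line 2 remove [fkifm,qzfr] add [yjhuk,myyjs] -> 9 lines: cvy gvdcb yjhuk myyjs rgvc ohjj thggl nxkc mfo
Hunk 3: at line 3 remove [rgvc] add [kpj] -> 9 lines: cvy gvdcb yjhuk myyjs kpj ohjj thggl nxkc mfo
Hunk 4: at line 3 remove [kpj,ohjj,thggl] add [rftkc] -> 7 lines: cvy gvdcb yjhuk myyjs rftkc nxkc mfo
Hunk 5: at line 1 remove [gvdcb,yjhuk] add [gdg,cgrr] -> 7 lines: cvy gdg cgrr myyjs rftkc nxkc mfo
Hunk 6: at line 1 remove [cgrr,myyjs] add [ykj,qyv] -> 7 lines: cvy gdg ykj qyv rftkc nxkc mfo
Final line 4: qyv

Answer: qyv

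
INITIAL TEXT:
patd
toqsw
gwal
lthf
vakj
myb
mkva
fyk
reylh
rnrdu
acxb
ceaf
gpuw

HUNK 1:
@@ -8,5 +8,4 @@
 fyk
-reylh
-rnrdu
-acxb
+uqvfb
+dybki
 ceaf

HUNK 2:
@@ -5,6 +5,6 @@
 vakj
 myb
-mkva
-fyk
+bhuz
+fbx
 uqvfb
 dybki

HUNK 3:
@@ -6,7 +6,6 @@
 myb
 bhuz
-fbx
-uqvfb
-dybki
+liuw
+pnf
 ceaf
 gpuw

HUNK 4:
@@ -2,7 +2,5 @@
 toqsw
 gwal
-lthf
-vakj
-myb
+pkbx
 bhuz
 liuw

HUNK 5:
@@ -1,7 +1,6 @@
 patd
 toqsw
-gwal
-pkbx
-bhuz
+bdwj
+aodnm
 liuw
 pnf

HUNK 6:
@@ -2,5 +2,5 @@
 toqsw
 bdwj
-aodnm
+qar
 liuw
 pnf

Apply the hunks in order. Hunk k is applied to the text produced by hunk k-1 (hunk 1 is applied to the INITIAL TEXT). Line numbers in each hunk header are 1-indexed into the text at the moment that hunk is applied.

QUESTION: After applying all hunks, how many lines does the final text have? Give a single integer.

Hunk 1: at line 8 remove [reylh,rnrdu,acxb] add [uqvfb,dybki] -> 12 lines: patd toqsw gwal lthf vakj myb mkva fyk uqvfb dybki ceaf gpuw
Hunk 2: at line 5 remove [mkva,fyk] add [bhuz,fbx] -> 12 lines: patd toqsw gwal lthf vakj myb bhuz fbx uqvfb dybki ceaf gpuw
Hunk 3: at line 6 remove [fbx,uqvfb,dybki] add [liuw,pnf] -> 11 lines: patd toqsw gwal lthf vakj myb bhuz liuw pnf ceaf gpuw
Hunk 4: at line 2 remove [lthf,vakj,myb] add [pkbx] -> 9 lines: patd toqsw gwal pkbx bhuz liuw pnf ceaf gpuw
Hunk 5: at line 1 remove [gwal,pkbx,bhuz] add [bdwj,aodnm] -> 8 lines: patd toqsw bdwj aodnm liuw pnf ceaf gpuw
Hunk 6: at line 2 remove [aodnm] add [qar] -> 8 lines: patd toqsw bdwj qar liuw pnf ceaf gpuw
Final line count: 8

Answer: 8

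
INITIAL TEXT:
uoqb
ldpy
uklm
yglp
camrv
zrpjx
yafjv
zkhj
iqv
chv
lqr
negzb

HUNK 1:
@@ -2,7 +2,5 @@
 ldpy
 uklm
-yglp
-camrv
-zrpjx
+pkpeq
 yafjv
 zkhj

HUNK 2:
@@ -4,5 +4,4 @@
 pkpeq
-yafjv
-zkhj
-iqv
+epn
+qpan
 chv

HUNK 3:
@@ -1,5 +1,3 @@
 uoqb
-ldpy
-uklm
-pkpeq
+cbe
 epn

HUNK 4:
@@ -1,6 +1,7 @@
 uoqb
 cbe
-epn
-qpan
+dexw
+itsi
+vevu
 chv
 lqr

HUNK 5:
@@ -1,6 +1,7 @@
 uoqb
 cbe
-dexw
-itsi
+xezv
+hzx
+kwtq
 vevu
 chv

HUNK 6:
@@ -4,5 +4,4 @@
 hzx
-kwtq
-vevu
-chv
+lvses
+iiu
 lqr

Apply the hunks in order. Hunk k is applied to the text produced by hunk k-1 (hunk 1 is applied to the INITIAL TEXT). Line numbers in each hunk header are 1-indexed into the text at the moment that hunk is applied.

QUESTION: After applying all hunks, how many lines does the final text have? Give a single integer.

Answer: 8

Derivation:
Hunk 1: at line 2 remove [yglp,camrv,zrpjx] add [pkpeq] -> 10 lines: uoqb ldpy uklm pkpeq yafjv zkhj iqv chv lqr negzb
Hunk 2: at line 4 remove [yafjv,zkhj,iqv] add [epn,qpan] -> 9 lines: uoqb ldpy uklm pkpeq epn qpan chv lqr negzb
Hunk 3: at line 1 remove [ldpy,uklm,pkpeq] add [cbe] -> 7 lines: uoqb cbe epn qpan chv lqr negzb
Hunk 4: at line 1 remove [epn,qpan] add [dexw,itsi,vevu] -> 8 lines: uoqb cbe dexw itsi vevu chv lqr negzb
Hunk 5: at line 1 remove [dexw,itsi] add [xezv,hzx,kwtq] -> 9 lines: uoqb cbe xezv hzx kwtq vevu chv lqr negzb
Hunk 6: at line 4 remove [kwtq,vevu,chv] add [lvses,iiu] -> 8 lines: uoqb cbe xezv hzx lvses iiu lqr negzb
Final line count: 8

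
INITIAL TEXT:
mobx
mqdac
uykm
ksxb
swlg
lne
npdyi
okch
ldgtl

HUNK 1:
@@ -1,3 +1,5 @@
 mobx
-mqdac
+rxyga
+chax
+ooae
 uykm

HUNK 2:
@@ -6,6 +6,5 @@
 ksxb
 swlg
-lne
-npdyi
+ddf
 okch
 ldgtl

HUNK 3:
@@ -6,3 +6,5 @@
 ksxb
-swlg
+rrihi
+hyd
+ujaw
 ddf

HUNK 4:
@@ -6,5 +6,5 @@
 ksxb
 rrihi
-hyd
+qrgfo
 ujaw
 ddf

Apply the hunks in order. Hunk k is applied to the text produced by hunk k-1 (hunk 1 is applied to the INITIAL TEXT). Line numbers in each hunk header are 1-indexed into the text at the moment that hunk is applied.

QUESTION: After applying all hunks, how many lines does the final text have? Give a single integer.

Hunk 1: at line 1 remove [mqdac] add [rxyga,chax,ooae] -> 11 lines: mobx rxyga chax ooae uykm ksxb swlg lne npdyi okch ldgtl
Hunk 2: at line 6 remove [lne,npdyi] add [ddf] -> 10 lines: mobx rxyga chax ooae uykm ksxb swlg ddf okch ldgtl
Hunk 3: at line 6 remove [swlg] add [rrihi,hyd,ujaw] -> 12 lines: mobx rxyga chax ooae uykm ksxb rrihi hyd ujaw ddf okch ldgtl
Hunk 4: at line 6 remove [hyd] add [qrgfo] -> 12 lines: mobx rxyga chax ooae uykm ksxb rrihi qrgfo ujaw ddf okch ldgtl
Final line count: 12

Answer: 12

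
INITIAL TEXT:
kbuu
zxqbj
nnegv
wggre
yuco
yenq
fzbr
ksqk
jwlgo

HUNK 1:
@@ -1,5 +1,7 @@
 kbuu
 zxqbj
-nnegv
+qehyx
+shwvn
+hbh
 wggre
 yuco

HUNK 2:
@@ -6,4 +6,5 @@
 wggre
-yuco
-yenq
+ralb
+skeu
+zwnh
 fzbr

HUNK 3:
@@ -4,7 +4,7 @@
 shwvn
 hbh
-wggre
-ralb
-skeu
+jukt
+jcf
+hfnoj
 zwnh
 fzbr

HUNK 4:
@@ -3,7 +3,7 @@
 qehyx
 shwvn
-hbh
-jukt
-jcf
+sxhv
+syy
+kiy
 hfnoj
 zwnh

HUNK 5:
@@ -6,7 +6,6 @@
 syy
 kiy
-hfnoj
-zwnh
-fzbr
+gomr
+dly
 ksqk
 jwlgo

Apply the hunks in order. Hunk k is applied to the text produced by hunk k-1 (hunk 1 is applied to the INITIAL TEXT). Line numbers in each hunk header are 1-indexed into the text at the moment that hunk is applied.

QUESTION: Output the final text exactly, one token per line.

Hunk 1: at line 1 remove [nnegv] add [qehyx,shwvn,hbh] -> 11 lines: kbuu zxqbj qehyx shwvn hbh wggre yuco yenq fzbr ksqk jwlgo
Hunk 2: at line 6 remove [yuco,yenq] add [ralb,skeu,zwnh] -> 12 lines: kbuu zxqbj qehyx shwvn hbh wggre ralb skeu zwnh fzbr ksqk jwlgo
Hunk 3: at line 4 remove [wggre,ralb,skeu] add [jukt,jcf,hfnoj] -> 12 lines: kbuu zxqbj qehyx shwvn hbh jukt jcf hfnoj zwnh fzbr ksqk jwlgo
Hunk 4: at line 3 remove [hbh,jukt,jcf] add [sxhv,syy,kiy] -> 12 lines: kbuu zxqbj qehyx shwvn sxhv syy kiy hfnoj zwnh fzbr ksqk jwlgo
Hunk 5: at line 6 remove [hfnoj,zwnh,fzbr] add [gomr,dly] -> 11 lines: kbuu zxqbj qehyx shwvn sxhv syy kiy gomr dly ksqk jwlgo

Answer: kbuu
zxqbj
qehyx
shwvn
sxhv
syy
kiy
gomr
dly
ksqk
jwlgo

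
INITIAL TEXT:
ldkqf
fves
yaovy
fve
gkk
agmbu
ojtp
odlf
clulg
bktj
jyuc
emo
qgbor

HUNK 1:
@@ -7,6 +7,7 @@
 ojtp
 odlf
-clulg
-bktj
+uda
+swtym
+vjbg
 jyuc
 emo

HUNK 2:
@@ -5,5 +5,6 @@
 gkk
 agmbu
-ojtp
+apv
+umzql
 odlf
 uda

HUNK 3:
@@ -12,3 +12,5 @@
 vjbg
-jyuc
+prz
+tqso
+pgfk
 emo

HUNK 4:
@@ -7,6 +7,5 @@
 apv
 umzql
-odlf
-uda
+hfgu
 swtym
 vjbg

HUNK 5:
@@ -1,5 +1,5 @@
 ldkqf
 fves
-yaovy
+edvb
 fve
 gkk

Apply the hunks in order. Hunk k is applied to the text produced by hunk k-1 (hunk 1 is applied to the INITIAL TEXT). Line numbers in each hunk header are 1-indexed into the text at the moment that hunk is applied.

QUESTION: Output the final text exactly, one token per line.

Answer: ldkqf
fves
edvb
fve
gkk
agmbu
apv
umzql
hfgu
swtym
vjbg
prz
tqso
pgfk
emo
qgbor

Derivation:
Hunk 1: at line 7 remove [clulg,bktj] add [uda,swtym,vjbg] -> 14 lines: ldkqf fves yaovy fve gkk agmbu ojtp odlf uda swtym vjbg jyuc emo qgbor
Hunk 2: at line 5 remove [ojtp] add [apv,umzql] -> 15 lines: ldkqf fves yaovy fve gkk agmbu apv umzql odlf uda swtym vjbg jyuc emo qgbor
Hunk 3: at line 12 remove [jyuc] add [prz,tqso,pgfk] -> 17 lines: ldkqf fves yaovy fve gkk agmbu apv umzql odlf uda swtym vjbg prz tqso pgfk emo qgbor
Hunk 4: at line 7 remove [odlf,uda] add [hfgu] -> 16 lines: ldkqf fves yaovy fve gkk agmbu apv umzql hfgu swtym vjbg prz tqso pgfk emo qgbor
Hunk 5: at line 1 remove [yaovy] add [edvb] -> 16 lines: ldkqf fves edvb fve gkk agmbu apv umzql hfgu swtym vjbg prz tqso pgfk emo qgbor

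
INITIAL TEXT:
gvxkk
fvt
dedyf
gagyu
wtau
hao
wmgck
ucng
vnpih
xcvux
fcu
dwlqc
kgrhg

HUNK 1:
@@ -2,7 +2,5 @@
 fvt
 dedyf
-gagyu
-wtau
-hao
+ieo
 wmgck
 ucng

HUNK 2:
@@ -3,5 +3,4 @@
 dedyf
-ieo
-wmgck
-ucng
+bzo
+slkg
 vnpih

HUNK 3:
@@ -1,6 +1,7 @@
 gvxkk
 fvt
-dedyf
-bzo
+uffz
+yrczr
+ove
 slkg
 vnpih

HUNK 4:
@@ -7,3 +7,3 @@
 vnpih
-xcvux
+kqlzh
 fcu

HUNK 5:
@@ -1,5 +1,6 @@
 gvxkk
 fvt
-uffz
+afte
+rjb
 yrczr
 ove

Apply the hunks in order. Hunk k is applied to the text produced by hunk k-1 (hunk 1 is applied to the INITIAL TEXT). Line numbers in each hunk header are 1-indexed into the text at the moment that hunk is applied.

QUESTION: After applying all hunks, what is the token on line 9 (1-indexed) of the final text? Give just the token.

Answer: kqlzh

Derivation:
Hunk 1: at line 2 remove [gagyu,wtau,hao] add [ieo] -> 11 lines: gvxkk fvt dedyf ieo wmgck ucng vnpih xcvux fcu dwlqc kgrhg
Hunk 2: at line 3 remove [ieo,wmgck,ucng] add [bzo,slkg] -> 10 lines: gvxkk fvt dedyf bzo slkg vnpih xcvux fcu dwlqc kgrhg
Hunk 3: at line 1 remove [dedyf,bzo] add [uffz,yrczr,ove] -> 11 lines: gvxkk fvt uffz yrczr ove slkg vnpih xcvux fcu dwlqc kgrhg
Hunk 4: at line 7 remove [xcvux] add [kqlzh] -> 11 lines: gvxkk fvt uffz yrczr ove slkg vnpih kqlzh fcu dwlqc kgrhg
Hunk 5: at line 1 remove [uffz] add [afte,rjb] -> 12 lines: gvxkk fvt afte rjb yrczr ove slkg vnpih kqlzh fcu dwlqc kgrhg
Final line 9: kqlzh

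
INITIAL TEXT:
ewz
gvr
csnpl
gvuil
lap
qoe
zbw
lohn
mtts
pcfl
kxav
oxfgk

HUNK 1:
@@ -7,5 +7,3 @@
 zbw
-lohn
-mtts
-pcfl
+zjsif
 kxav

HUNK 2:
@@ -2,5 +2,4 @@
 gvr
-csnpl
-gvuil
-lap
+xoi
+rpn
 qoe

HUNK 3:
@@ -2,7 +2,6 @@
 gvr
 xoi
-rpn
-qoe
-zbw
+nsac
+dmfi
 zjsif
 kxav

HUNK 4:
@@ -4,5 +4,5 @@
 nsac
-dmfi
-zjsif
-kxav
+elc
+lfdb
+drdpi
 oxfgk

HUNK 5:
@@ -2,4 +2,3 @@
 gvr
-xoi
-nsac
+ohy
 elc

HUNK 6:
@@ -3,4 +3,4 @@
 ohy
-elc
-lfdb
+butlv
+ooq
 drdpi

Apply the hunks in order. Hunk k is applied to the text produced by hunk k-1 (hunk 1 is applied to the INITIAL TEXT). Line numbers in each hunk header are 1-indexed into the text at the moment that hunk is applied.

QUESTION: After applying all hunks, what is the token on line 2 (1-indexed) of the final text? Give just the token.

Hunk 1: at line 7 remove [lohn,mtts,pcfl] add [zjsif] -> 10 lines: ewz gvr csnpl gvuil lap qoe zbw zjsif kxav oxfgk
Hunk 2: at line 2 remove [csnpl,gvuil,lap] add [xoi,rpn] -> 9 lines: ewz gvr xoi rpn qoe zbw zjsif kxav oxfgk
Hunk 3: at line 2 remove [rpn,qoe,zbw] add [nsac,dmfi] -> 8 lines: ewz gvr xoi nsac dmfi zjsif kxav oxfgk
Hunk 4: at line 4 remove [dmfi,zjsif,kxav] add [elc,lfdb,drdpi] -> 8 lines: ewz gvr xoi nsac elc lfdb drdpi oxfgk
Hunk 5: at line 2 remove [xoi,nsac] add [ohy] -> 7 lines: ewz gvr ohy elc lfdb drdpi oxfgk
Hunk 6: at line 3 remove [elc,lfdb] add [butlv,ooq] -> 7 lines: ewz gvr ohy butlv ooq drdpi oxfgk
Final line 2: gvr

Answer: gvr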